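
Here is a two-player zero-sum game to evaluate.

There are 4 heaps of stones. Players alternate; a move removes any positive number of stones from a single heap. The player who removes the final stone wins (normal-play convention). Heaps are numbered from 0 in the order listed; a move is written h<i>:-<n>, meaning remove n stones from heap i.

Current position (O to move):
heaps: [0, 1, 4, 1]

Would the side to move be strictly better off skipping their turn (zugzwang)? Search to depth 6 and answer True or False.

zugzwang((0,1,4,1), O) = False

p1 O@[(0,1,4,1)]: h1:-1[(0,0,4,1)]-1 h2:-1[(0,1,3,1)]-1 h2:-2[(0,1,2,1)]-1 h2:-3[(0,1,1,1)]-1 h2:-4[(0,1,0,1)]+1* h3:-1[(0,1,4,0)]-1
p2 X@[(0,1,0,1)]: h1:-1[(0,0,0,1)]-1* h3:-1[(0,1,0,0)]-1
p3 O@[(0,0,0,1)]: h3:-1[(0,0,0,0)]+1*
p4 X@[(0,0,0,0)] terminal -1; root [(0,1,4,1)] d6
if O skipped the turn, X would face:
~ p1 X@[(0,1,4,1)]: h1:-1[(0,0,4,1)]-1 h2:-1[(0,1,3,1)]-1 h2:-2[(0,1,2,1)]-1 h2:-3[(0,1,1,1)]-1 h2:-4[(0,1,0,1)]+1* h3:-1[(0,1,4,0)]-1
~ p2 O@[(0,1,0,1)]: h1:-1[(0,0,0,1)]-1* h3:-1[(0,1,0,0)]-1
~ p3 X@[(0,0,0,1)]: h3:-1[(0,0,0,0)]+1*
~ p4 O@[(0,0,0,0)] terminal -1; root [(0,1,4,1)] d6
compare (O): move=+1 vs pass=-1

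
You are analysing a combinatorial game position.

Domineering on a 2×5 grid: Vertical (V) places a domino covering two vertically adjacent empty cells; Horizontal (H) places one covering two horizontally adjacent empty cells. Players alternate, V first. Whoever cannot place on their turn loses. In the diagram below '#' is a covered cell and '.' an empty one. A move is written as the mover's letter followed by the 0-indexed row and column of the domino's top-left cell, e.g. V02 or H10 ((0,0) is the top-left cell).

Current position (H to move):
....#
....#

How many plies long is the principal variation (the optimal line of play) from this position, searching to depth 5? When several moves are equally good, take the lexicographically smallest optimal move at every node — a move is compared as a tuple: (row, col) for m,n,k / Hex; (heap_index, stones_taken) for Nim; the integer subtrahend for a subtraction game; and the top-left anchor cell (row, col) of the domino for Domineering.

p1 H@[....#/....#]: H00[##..#/....#]-1 H01[.##.#/....#]+1* H02[..###/....#]-1 H10[....#/##..#]-1 H11[....#/.##.#]+1 H12[....#/..###]-1
p2 V@[.##.#/....#]: V00[###.#/#...#]-1* V03[.####/...##]-1
p3 H@[###.#/#...#]: H11[###.#/###.#]-1 H12[###.#/#.###]+1*
p4 V@[###.#/#.###] terminal -1; root [....#/....#] d5

PV length from [....#/....#]: 3 plies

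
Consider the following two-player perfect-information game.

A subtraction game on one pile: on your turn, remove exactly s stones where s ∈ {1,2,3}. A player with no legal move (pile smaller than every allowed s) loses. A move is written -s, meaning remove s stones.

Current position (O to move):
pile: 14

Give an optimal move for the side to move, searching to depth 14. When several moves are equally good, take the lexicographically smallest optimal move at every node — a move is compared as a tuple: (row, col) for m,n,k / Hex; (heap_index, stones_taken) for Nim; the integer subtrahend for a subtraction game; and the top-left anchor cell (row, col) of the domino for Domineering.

O's best at [14]: -2

p1 O@[14]: -1[13]-1 -2[12]+1* -3[11]-1
p2 X@[12]: -1[11]-1* -2[10]-1 -3[9]-1
p3 O@[11]: -1[10]-1 -2[9]-1 -3[8]+1*
p4 X@[8]: -1[7]-1* -2[6]-1 -3[5]-1
p5 O@[7]: -1[6]-1 -2[5]-1 -3[4]+1*
p6 X@[4]: -1[3]-1* -2[2]-1 -3[1]-1
p7 O@[3]: -1[2]-1 -2[1]-1 -3[0]+1*
p8 X@[0] terminal -1; root [14] d14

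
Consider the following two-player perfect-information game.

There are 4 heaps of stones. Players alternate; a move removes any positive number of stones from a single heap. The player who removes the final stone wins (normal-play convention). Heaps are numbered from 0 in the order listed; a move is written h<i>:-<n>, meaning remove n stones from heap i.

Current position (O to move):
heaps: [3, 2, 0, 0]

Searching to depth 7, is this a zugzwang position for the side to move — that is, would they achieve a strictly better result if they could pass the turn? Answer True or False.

zugzwang((3,2,0,0), O) = False

[(3,2,0,0)] O move#1: h0:-1:+1/(2,2,0,0)*, h0:-2:-1/(1,2,0,0), h0:-3:-1/(0,2,0,0), h1:-1:-1/(3,1,0,0), h1:-2:-1/(3,0,0,0)
[(2,2,0,0)] X move#2: h0:-1:-1/(1,2,0,0)*, h0:-2:-1/(0,2,0,0), h1:-1:-1/(2,1,0,0), h1:-2:-1/(2,0,0,0)
[(1,2,0,0)] O move#3: h0:-1:-1/(0,2,0,0), h1:-1:+1/(1,1,0,0)*, h1:-2:-1/(1,0,0,0)
[(1,1,0,0)] X move#4: h0:-1:-1/(0,1,0,0)*, h1:-1:-1/(1,0,0,0)
[(0,1,0,0)] O move#5: h1:-1:+1/(0,0,0,0)*
[(0,0,0,0)] end (terminal -1, X#6); searched (3,2,0,0) to 7
if O skipped the turn, X would face:
~ [(3,2,0,0)] X move#1: h0:-1:+1/(2,2,0,0)*, h0:-2:-1/(1,2,0,0), h0:-3:-1/(0,2,0,0), h1:-1:-1/(3,1,0,0), h1:-2:-1/(3,0,0,0)
~ [(2,2,0,0)] O move#2: h0:-1:-1/(1,2,0,0)*, h0:-2:-1/(0,2,0,0), h1:-1:-1/(2,1,0,0), h1:-2:-1/(2,0,0,0)
~ [(1,2,0,0)] X move#3: h0:-1:-1/(0,2,0,0), h1:-1:+1/(1,1,0,0)*, h1:-2:-1/(1,0,0,0)
~ [(1,1,0,0)] O move#4: h0:-1:-1/(0,1,0,0)*, h1:-1:-1/(1,0,0,0)
~ [(0,1,0,0)] X move#5: h1:-1:+1/(0,0,0,0)*
~ [(0,0,0,0)] end (terminal -1, O#6); searched (3,2,0,0) to 7
compare (O): move=+1 vs pass=-1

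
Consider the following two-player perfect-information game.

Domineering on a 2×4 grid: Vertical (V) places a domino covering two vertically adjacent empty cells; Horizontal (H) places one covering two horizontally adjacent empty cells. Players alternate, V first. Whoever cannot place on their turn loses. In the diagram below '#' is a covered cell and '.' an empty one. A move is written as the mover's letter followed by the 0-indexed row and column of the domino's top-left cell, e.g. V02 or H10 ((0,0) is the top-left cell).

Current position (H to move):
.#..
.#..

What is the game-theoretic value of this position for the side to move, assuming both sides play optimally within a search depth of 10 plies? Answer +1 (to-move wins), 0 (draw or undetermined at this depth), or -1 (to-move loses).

value(.#../.#.., H) = +1

ply 1, H at .#../.#.. | H02=+1→.###/.#..*; H12=+1→.#../.###
ply 2, V at .###/.#.. | V00=-1→####/##..*
ply 3, H at ####/##.. | H12=+1→####/####*
ply 4: ####/#### is terminal -1 (V); from .#../.#.. depth 10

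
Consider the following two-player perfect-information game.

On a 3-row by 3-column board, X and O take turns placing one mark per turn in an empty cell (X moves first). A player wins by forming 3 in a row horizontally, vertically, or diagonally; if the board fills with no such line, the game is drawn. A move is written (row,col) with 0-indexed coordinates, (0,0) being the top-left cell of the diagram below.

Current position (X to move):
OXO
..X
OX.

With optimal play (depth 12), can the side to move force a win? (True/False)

ply 1, X at OXO/..X/OX. | (1,0)=-1→OXO/X.X/OX.; (1,1)=+1→OXO/.XX/OX.*; (2,2)=-1→OXO/..X/OXX
ply 2: OXO/.XX/OX. is terminal -1 (O); from OXO/..X/OX. depth 12

X winning at [OXO/..X/OX.]: True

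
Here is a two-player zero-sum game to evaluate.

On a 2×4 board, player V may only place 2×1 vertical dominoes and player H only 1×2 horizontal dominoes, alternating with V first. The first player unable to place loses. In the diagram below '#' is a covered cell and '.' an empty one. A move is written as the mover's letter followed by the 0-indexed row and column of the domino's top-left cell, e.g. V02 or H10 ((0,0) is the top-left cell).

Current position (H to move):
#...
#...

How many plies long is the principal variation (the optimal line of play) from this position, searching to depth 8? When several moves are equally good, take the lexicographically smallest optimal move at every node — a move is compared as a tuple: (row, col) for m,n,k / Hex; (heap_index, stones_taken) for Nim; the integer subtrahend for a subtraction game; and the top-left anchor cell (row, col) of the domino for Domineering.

PV length from [#.../#...]: 3 plies

[#.../#...] H move#1: H01:+1/###./#...*, H02:+1/#.##/#..., H11:+1/#.../###., H12:+1/#.../#.##
[###./#...] V move#2: V03:-1/####/#..#*
[####/#..#] H move#3: H11:+1/####/####*
[####/####] end (terminal -1, V#4); searched #.../#... to 8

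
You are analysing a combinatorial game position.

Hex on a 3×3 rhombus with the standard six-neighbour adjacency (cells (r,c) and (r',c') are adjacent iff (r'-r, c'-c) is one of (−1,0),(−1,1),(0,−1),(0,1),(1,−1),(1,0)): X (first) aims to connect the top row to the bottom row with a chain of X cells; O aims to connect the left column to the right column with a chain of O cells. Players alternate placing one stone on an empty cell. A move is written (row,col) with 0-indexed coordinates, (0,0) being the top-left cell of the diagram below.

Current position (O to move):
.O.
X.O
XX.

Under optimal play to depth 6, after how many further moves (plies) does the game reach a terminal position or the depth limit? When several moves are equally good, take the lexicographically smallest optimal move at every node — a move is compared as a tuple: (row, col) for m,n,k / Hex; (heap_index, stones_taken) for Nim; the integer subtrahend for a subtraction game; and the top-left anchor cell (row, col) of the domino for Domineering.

ply 1, O at .O./X.O/XX. | (0,0)=+1→OO./X.O/XX.*; (0,2)=-1→.OO/X.O/XX.; (1,1)=-1→.O./XOO/XX.; (2,2)=-1→.O./X.O/XXO
ply 2, X at OO./X.O/XX. | (0,2)=-1→OOX/X.O/XX.*; (1,1)=-1→OO./XXO/XX.; (2,2)=-1→OO./X.O/XXX
ply 3, O at OOX/X.O/XX. | (1,1)=+1→OOX/XOO/XX.*; (2,2)=-1→OOX/X.O/XXO
ply 4: OOX/XOO/XX. is terminal -1 (X); from .O./X.O/XX. depth 6

PV length from [.O./X.O/XX.]: 3 plies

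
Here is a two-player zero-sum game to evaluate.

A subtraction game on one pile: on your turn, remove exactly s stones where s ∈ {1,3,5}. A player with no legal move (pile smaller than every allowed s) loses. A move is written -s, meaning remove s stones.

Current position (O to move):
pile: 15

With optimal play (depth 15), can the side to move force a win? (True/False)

[15] O move#1: -1:+1/14*, -3:+1/12, -5:+1/10
[14] X move#2: -1:-1/13*, -3:-1/11, -5:-1/9
[13] O move#3: -1:+1/12*, -3:+1/10, -5:+1/8
[12] X move#4: -1:-1/11*, -3:-1/9, -5:-1/7
[11] O move#5: -1:+1/10*, -3:+1/8, -5:+1/6
[10] X move#6: -1:-1/9*, -3:-1/7, -5:-1/5
[9] O move#7: -1:+1/8*, -3:+1/6, -5:+1/4
[8] X move#8: -1:-1/7*, -3:-1/5, -5:-1/3
[7] O move#9: -1:+1/6*, -3:+1/4, -5:+1/2
[6] X move#10: -1:-1/5*, -3:-1/3, -5:-1/1
[5] O move#11: -1:+1/4*, -3:+1/2, -5:+1/0
[4] X move#12: -1:-1/3*, -3:-1/1
[3] O move#13: -1:+1/2*, -3:+1/0
[2] X move#14: -1:-1/1*
[1] O move#15: -1:+1/0*
[0] end (terminal -1, X#16); searched 15 to 15

O winning at [15]: True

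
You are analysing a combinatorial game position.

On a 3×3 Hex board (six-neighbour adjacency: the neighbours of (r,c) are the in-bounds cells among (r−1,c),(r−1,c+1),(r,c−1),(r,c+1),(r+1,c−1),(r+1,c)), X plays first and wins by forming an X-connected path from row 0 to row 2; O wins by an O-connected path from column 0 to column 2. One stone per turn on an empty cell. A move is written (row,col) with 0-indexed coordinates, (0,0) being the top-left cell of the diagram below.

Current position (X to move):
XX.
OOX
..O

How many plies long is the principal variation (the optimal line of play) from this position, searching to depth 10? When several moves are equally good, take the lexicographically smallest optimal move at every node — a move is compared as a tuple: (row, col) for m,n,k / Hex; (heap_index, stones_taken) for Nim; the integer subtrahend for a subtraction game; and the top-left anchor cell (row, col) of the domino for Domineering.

PV length from [XX./OOX/..O]: 2 plies

[XX./OOX/..O] X move#1: (0,2):-1/XXX/OOX/..O*, (2,0):-1/XX./OOX/X.O, (2,1):-1/XX./OOX/.XO
[XXX/OOX/..O] O move#2: (2,0):-1/XXX/OOX/O.O, (2,1):+1/XXX/OOX/.OO*
[XXX/OOX/.OO] end (terminal -1, X#3); searched XX./OOX/..O to 10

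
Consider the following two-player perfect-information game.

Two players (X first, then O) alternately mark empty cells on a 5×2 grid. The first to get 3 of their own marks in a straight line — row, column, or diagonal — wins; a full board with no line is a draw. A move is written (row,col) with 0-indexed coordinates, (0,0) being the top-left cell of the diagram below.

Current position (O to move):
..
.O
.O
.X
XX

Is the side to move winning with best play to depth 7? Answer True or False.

ply 1, O at ../.O/.O/.X/XX | (0,0)=+0→O./.O/.O/.X/XX; (0,1)=+1→.O/.O/.O/.X/XX*; (1,0)=+1→../OO/.O/.X/XX; (2,0)=+1→../.O/OO/.X/XX; (3,0)=+0→../.O/.O/OX/XX
ply 2: .O/.O/.O/.X/XX is terminal -1 (X); from ../.O/.O/.X/XX depth 7

O winning at [../.O/.O/.X/XX]: True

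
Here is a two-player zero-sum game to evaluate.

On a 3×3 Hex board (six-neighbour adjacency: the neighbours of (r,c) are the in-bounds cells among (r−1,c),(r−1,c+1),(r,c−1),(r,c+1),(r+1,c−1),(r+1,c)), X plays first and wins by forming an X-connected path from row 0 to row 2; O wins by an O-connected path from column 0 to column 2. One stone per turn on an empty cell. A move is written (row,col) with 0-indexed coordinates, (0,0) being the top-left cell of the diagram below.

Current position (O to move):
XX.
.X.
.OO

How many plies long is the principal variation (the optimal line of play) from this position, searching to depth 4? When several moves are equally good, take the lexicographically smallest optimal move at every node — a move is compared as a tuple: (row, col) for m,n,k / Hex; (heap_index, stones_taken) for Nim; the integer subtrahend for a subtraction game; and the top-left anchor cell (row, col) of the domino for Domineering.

PV length from [XX./.X./.OO]: 1 ply

p1 O@[XX./.X./.OO]: (0,2)[XXO/.X./.OO]-1 (1,0)[XX./OX./.OO]-1 (1,2)[XX./.XO/.OO]-1 (2,0)[XX./.X./OOO]+1*
p2 X@[XX./.X./OOO] terminal -1; root [XX./.X./.OO] d4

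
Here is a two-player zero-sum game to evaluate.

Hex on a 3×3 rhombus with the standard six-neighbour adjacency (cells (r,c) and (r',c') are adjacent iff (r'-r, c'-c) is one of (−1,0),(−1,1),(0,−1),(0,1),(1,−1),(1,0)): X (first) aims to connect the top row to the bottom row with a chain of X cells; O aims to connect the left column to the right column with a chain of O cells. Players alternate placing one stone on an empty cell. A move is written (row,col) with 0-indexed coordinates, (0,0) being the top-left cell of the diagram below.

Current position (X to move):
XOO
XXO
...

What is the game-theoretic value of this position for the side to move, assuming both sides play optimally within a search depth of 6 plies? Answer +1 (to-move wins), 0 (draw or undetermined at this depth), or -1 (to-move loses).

p1 X@[XOO/XXO/...]: (2,0)[XOO/XXO/X..]+1* (2,1)[XOO/XXO/.X.]+1 (2,2)[XOO/XXO/..X]+1
p2 O@[XOO/XXO/X..] terminal -1; root [XOO/XXO/...] d6

value(XOO/XXO/..., X) = +1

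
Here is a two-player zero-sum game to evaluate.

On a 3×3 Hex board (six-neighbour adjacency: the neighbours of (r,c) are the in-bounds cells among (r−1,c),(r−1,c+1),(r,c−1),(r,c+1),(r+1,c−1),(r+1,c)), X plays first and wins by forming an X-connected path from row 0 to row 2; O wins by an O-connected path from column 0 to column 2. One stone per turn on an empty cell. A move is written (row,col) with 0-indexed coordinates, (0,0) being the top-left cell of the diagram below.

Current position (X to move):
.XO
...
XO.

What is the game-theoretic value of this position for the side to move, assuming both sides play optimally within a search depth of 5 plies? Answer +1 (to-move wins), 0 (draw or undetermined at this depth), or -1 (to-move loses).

ply 1, X at .XO/.../XO. | (0,0)=+1→XXO/.../XO.*; (1,0)=+1→.XO/X../XO.; (1,1)=+1→.XO/.X./XO.; (1,2)=+1→.XO/..X/XO.; (2,2)=+1→.XO/.../XOX
ply 2, O at XXO/.../XO. | (1,0)=-1→XXO/O../XO.*; (1,1)=-1→XXO/.O./XO.; (1,2)=-1→XXO/..O/XO.; (2,2)=-1→XXO/.../XOO
ply 3, X at XXO/O../XO. | (1,1)=+1→XXO/OX./XO.*; (1,2)=-1→XXO/O.X/XO.; (2,2)=-1→XXO/O../XOX
ply 4: XXO/OX./XO. is terminal -1 (O); from .XO/.../XO. depth 5

value(.XO/.../XO., X) = +1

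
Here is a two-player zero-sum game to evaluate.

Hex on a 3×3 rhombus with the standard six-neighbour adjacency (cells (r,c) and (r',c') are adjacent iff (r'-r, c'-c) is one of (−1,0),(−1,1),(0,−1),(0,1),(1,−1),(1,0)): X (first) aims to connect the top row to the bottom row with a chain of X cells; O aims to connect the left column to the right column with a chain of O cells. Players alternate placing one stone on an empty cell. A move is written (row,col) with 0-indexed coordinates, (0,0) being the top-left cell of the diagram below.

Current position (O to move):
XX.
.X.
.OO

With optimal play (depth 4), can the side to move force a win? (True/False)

O winning at [XX./.X./.OO]: True

[XX./.X./.OO] O move#1: (0,2):-1/XXO/.X./.OO, (1,0):-1/XX./OX./.OO, (1,2):-1/XX./.XO/.OO, (2,0):+1/XX./.X./OOO*
[XX./.X./OOO] end (terminal -1, X#2); searched XX./.X./.OO to 4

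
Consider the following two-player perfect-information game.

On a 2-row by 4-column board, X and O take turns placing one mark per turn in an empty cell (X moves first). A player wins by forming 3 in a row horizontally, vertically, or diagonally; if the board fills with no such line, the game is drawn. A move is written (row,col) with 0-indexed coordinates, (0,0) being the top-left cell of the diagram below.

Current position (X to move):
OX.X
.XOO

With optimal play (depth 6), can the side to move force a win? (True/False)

X winning at [OX.X/.XOO]: True

[OX.X/.XOO] X move#1: (0,2):+1/OXXX/.XOO*, (1,0):+0/OX.X/XXOO
[OXXX/.XOO] end (terminal -1, O#2); searched OX.X/.XOO to 6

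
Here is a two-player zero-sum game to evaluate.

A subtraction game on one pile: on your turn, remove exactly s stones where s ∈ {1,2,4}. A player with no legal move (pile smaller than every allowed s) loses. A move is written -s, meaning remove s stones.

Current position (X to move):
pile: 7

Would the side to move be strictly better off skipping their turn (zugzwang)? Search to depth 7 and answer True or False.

ply 1, X at 7 | -1=+1→6*; -2=-1→5; -4=+1→3
ply 2, O at 6 | -1=-1→5*; -2=-1→4; -4=-1→2
ply 3, X at 5 | -1=-1→4; -2=+1→3*; -4=-1→1
ply 4, O at 3 | -1=-1→2*; -2=-1→1
ply 5, X at 2 | -1=-1→1; -2=+1→0*
ply 6: 0 is terminal -1 (O); from 7 depth 7
suppose X passes — search the same position with O to move:
pass> ply 1, O at 7 | -1=+1→6*; -2=-1→5; -4=+1→3
pass> ply 2, X at 6 | -1=-1→5*; -2=-1→4; -4=-1→2
pass> ply 3, O at 5 | -1=-1→4; -2=+1→3*; -4=-1→1
pass> ply 4, X at 3 | -1=-1→2*; -2=-1→1
pass> ply 5, O at 2 | -1=-1→1; -2=+1→0*
pass> ply 6: 0 is terminal -1 (X); from 7 depth 7
for X: play +1, pass -1

zugzwang(7, X) = False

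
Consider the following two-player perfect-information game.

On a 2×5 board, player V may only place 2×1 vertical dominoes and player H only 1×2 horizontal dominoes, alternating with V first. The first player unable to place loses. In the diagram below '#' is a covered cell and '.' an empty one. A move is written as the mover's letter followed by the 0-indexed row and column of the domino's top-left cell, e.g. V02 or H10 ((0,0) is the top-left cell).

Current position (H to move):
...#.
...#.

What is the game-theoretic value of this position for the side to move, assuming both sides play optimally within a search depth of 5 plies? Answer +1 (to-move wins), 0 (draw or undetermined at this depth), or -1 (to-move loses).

ply 1, H at ...#./...#. | H00=-1→##.#./...#.*; H01=-1→.###./...#.; H10=-1→...#./##.#.; H11=-1→...#./.###.
ply 2, V at ##.#./...#. | V02=+1→####./..##.*; V04=-1→##.##/...##
ply 3, H at ####./..##. | H10=-1→####./####.*
ply 4, V at ####./####. | V04=+1→#####/#####*
ply 5: #####/##### is terminal -1 (H); from ...#./...#. depth 5

value(...#./...#., H) = -1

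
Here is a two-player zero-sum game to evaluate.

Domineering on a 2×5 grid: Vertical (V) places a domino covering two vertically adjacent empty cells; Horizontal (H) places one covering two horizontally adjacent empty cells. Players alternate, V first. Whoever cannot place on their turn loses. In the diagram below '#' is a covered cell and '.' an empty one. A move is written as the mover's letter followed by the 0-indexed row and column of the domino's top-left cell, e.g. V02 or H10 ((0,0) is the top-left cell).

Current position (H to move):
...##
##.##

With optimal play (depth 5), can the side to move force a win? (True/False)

H winning at [...##/##.##]: True

p1 H@[...##/##.##]: H00[##.##/##.##]-1 H01[.####/##.##]+1*
p2 V@[.####/##.##] terminal -1; root [...##/##.##] d5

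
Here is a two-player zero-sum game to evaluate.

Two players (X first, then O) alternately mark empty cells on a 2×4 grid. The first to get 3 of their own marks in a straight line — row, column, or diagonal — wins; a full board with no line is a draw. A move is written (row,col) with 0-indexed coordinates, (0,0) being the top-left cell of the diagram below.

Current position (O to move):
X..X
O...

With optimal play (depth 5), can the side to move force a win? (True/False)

p1 O@[X..X/O...]: (0,1)[XO.X/O...]+0* (0,2)[X.OX/O...]+0 (1,1)[X..X/OO..]+0 (1,2)[X..X/O.O.]+0 (1,3)[X..X/O..O]+0
p2 X@[XO.X/O...]: (0,2)[XOXX/O...]+0* (1,1)[XO.X/OX..]+0 (1,2)[XO.X/O.X.]+0 (1,3)[XO.X/O..X]+0
p3 O@[XOXX/O...]: (1,1)[XOXX/OO..]+0* (1,2)[XOXX/O.O.]+0 (1,3)[XOXX/O..O]+0
p4 X@[XOXX/OO..]: (1,2)[XOXX/OOX.]+0* (1,3)[XOXX/OO.X]-1
p5 O@[XOXX/OOX.]: (1,3)[XOXX/OOXO]+0*
p6 X@[XOXX/OOXO] terminal +0; root [X..X/O...] d5

O winning at [X..X/O...]: False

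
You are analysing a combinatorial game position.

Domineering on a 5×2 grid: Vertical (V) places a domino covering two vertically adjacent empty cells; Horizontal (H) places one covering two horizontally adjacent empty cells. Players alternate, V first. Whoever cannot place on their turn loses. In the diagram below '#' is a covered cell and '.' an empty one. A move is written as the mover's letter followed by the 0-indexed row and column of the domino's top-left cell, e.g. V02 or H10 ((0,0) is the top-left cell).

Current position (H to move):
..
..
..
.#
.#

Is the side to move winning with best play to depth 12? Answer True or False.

ply 1, H at ../../../.#/.# | H00=-1→##/../../.#/.#; H10=+1→../##/../.#/.#*; H20=-1→../../##/.#/.#
ply 2, V at ../##/../.#/.# | V20=-1→../##/#./##/.#*; V30=-1→../##/../##/##
ply 3, H at ../##/#./##/.# | H00=+1→##/##/#./##/.#*
ply 4: ##/##/#./##/.# is terminal -1 (V); from ../../../.#/.# depth 12

H winning at [../../../.#/.#]: True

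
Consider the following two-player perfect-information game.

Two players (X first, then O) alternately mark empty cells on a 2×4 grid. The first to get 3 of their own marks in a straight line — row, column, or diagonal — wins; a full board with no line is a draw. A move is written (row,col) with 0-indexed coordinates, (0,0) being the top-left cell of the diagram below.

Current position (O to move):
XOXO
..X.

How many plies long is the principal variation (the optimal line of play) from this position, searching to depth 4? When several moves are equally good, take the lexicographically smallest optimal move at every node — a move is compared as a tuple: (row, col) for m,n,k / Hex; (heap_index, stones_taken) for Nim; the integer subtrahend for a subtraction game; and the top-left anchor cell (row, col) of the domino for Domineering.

ply 1, O at XOXO/..X. | (1,0)=+0→XOXO/O.X.*; (1,1)=+0→XOXO/.OX.; (1,3)=+0→XOXO/..XO
ply 2, X at XOXO/O.X. | (1,1)=+0→XOXO/OXX.*; (1,3)=+0→XOXO/O.XX
ply 3, O at XOXO/OXX. | (1,3)=+0→XOXO/OXXO*
ply 4: XOXO/OXXO is terminal +0 (X); from XOXO/..X. depth 4

PV length from [XOXO/..X.]: 3 plies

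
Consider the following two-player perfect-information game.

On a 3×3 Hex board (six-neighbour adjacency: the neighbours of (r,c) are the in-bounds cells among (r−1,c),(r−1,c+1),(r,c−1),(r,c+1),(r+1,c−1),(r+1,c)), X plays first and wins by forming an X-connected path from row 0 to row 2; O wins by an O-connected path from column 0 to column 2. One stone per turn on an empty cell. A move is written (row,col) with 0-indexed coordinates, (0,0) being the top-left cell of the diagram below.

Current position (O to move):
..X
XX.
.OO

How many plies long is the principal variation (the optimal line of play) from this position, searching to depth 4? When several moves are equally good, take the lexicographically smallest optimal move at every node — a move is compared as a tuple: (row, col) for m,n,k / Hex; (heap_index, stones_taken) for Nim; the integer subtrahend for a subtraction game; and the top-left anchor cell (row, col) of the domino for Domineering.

PV length from [..X/XX./.OO]: 1 ply

ply 1, O at ..X/XX./.OO | (0,0)=-1→O.X/XX./.OO; (0,1)=-1→.OX/XX./.OO; (1,2)=-1→..X/XXO/.OO; (2,0)=+1→..X/XX./OOO*
ply 2: ..X/XX./OOO is terminal -1 (X); from ..X/XX./.OO depth 4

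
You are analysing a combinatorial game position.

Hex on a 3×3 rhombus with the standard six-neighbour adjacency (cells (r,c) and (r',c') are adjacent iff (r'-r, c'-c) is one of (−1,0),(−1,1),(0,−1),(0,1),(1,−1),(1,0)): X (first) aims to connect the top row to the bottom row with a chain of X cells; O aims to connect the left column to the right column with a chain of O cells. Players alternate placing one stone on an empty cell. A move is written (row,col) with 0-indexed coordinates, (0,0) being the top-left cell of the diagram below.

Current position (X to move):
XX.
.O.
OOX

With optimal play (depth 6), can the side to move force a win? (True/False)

X winning at [XX./.O./OOX]: False

ply 1, X at XX./.O./OOX | (0,2)=-1→XXX/.O./OOX*; (1,0)=-1→XX./XO./OOX; (1,2)=-1→XX./.OX/OOX
ply 2, O at XXX/.O./OOX | (1,0)=-1→XXX/OO./OOX; (1,2)=+1→XXX/.OO/OOX*
ply 3: XXX/.OO/OOX is terminal -1 (X); from XX./.O./OOX depth 6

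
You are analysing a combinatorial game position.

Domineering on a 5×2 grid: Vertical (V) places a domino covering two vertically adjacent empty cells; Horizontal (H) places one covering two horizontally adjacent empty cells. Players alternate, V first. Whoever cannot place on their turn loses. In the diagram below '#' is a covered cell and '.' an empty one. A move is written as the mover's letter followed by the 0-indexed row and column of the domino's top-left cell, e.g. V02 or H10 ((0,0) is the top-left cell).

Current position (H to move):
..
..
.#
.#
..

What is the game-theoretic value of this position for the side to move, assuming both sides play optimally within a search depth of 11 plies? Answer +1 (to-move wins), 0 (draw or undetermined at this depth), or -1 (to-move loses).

value(../../.#/.#/.., H) = +1

p1 H@[../../.#/.#/..]: H00[##/../.#/.#/..]+1* H10[../##/.#/.#/..]+1 H40[../../.#/.#/##]-1
p2 V@[##/../.#/.#/..]: V10[##/#./##/.#/..]-1* V20[##/../##/##/..]-1 V30[##/../.#/##/#.]-1
p3 H@[##/#./##/.#/..]: H40[##/#./##/.#/##]+1*
p4 V@[##/#./##/.#/##] terminal -1; root [../../.#/.#/..] d11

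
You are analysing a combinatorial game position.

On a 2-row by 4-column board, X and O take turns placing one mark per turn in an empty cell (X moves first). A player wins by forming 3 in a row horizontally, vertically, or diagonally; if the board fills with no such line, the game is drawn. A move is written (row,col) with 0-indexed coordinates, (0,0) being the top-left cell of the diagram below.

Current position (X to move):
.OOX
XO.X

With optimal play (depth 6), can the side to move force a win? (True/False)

X winning at [.OOX/XO.X]: False

[.OOX/XO.X] X move#1: (0,0):+0/XOOX/XO.X*, (1,2):-1/.OOX/XOXX
[XOOX/XO.X] O move#2: (1,2):+0/XOOX/XOOX*
[XOOX/XOOX] end (terminal +0, X#3); searched .OOX/XO.X to 6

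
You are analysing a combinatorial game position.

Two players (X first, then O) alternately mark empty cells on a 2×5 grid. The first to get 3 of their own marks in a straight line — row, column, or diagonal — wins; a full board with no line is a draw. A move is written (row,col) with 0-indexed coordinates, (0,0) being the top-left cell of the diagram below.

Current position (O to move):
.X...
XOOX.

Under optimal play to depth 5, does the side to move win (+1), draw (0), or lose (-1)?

value(.X.../XOOX., O) = 0

ply 1, O at .X.../XOOX. | (0,0)=+0→OX.../XOOX.*; (0,2)=+0→.XO../XOOX.; (0,3)=+0→.X.O./XOOX.; (0,4)=-1→.X..O/XOOX.; (1,4)=-1→.X.../XOOXO
ply 2, X at OX.../XOOX. | (0,2)=+0→OXX../XOOX.*; (0,3)=+0→OX.X./XOOX.; (0,4)=+0→OX..X/XOOX.; (1,4)=+0→OX.../XOOXX
ply 3, O at OXX../XOOX. | (0,3)=+0→OXXO./XOOX.*; (0,4)=-1→OXX.O/XOOX.; (1,4)=-1→OXX../XOOXO
ply 4, X at OXXO./XOOX. | (0,4)=+0→OXXOX/XOOX.*; (1,4)=+0→OXXO./XOOXX
ply 5, O at OXXOX/XOOX. | (1,4)=+0→OXXOX/XOOXO*
ply 6: OXXOX/XOOXO is terminal +0 (X); from .X.../XOOX. depth 5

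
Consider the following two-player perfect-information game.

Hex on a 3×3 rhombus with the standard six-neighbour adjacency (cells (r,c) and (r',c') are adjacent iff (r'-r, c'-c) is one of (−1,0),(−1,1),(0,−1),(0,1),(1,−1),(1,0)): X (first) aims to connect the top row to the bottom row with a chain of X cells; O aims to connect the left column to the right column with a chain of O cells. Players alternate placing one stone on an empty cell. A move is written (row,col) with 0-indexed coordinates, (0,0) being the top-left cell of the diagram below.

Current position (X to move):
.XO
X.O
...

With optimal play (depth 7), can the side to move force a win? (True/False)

ply 1, X at .XO/X.O/... | (0,0)=-1→XXO/X.O/...; (1,1)=+1→.XO/XXO/...*; (2,0)=+1→.XO/X.O/X..; (2,1)=+1→.XO/X.O/.X.; (2,2)=-1→.XO/X.O/..X
ply 2, O at .XO/XXO/... | (0,0)=-1→OXO/XXO/...*; (2,0)=-1→.XO/XXO/O..; (2,1)=-1→.XO/XXO/.O.; (2,2)=-1→.XO/XXO/..O
ply 3, X at OXO/XXO/... | (2,0)=+1→OXO/XXO/X..*; (2,1)=+1→OXO/XXO/.X.; (2,2)=+1→OXO/XXO/..X
ply 4: OXO/XXO/X.. is terminal -1 (O); from .XO/X.O/... depth 7

X winning at [.XO/X.O/...]: True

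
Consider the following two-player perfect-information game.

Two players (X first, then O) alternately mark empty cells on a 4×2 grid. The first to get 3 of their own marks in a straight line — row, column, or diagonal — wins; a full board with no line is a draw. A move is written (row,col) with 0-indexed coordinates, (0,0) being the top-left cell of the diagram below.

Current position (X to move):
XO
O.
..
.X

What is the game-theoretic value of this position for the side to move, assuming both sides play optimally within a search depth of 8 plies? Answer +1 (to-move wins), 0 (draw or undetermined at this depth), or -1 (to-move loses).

[XO/O./../.X] X move#1: (1,1):+0/XO/OX/../.X*, (2,0):+0/XO/O./X./.X, (2,1):+0/XO/O./.X/.X, (3,0):+0/XO/O./../XX
[XO/OX/../.X] O move#2: (2,0):-1/XO/OX/O./.X, (2,1):+0/XO/OX/.O/.X*, (3,0):-1/XO/OX/../OX
[XO/OX/.O/.X] X move#3: (2,0):+0/XO/OX/XO/.X*, (3,0):+0/XO/OX/.O/XX
[XO/OX/XO/.X] O move#4: (3,0):+0/XO/OX/XO/OX*
[XO/OX/XO/OX] end (terminal +0, X#5); searched XO/O./../.X to 8

value(XO/O./../.X, X) = 0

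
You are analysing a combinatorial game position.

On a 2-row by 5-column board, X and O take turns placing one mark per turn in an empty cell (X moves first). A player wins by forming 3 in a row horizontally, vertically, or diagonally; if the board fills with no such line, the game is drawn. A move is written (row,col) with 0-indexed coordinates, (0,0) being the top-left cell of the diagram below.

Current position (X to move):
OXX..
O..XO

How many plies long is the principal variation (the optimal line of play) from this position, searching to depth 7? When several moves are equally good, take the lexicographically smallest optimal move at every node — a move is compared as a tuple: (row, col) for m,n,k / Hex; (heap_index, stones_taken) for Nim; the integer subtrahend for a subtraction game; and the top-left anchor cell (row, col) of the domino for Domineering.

PV length from [OXX../O..XO]: 1 ply

p1 X@[OXX../O..XO]: (0,3)[OXXX./O..XO]+1* (0,4)[OXX.X/O..XO]+0 (1,1)[OXX../OX.XO]+1 (1,2)[OXX../O.XXO]+1
p2 O@[OXXX./O..XO] terminal -1; root [OXX../O..XO] d7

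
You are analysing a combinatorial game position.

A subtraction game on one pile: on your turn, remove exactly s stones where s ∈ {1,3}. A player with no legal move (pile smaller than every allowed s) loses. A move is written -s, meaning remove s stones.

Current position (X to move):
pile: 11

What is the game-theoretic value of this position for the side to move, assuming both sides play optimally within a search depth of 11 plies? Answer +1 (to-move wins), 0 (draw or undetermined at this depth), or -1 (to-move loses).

p1 X@[11]: -1[10]+1* -3[8]+1
p2 O@[10]: -1[9]-1* -3[7]-1
p3 X@[9]: -1[8]+1* -3[6]+1
p4 O@[8]: -1[7]-1* -3[5]-1
p5 X@[7]: -1[6]+1* -3[4]+1
p6 O@[6]: -1[5]-1* -3[3]-1
p7 X@[5]: -1[4]+1* -3[2]+1
p8 O@[4]: -1[3]-1* -3[1]-1
p9 X@[3]: -1[2]+1* -3[0]+1
p10 O@[2]: -1[1]-1*
p11 X@[1]: -1[0]+1*
p12 O@[0] terminal -1; root [11] d11

value(11, X) = +1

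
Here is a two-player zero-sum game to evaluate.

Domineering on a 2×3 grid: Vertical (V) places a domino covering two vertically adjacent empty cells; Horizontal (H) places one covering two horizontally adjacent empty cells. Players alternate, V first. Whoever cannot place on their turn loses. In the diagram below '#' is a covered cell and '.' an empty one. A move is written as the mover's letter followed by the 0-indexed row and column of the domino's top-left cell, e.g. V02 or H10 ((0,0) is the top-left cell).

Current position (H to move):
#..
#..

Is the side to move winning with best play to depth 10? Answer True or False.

ply 1, H at #../#.. | H01=+1→###/#..*; H11=+1→#../###
ply 2: ###/#.. is terminal -1 (V); from #../#.. depth 10

H winning at [#../#..]: True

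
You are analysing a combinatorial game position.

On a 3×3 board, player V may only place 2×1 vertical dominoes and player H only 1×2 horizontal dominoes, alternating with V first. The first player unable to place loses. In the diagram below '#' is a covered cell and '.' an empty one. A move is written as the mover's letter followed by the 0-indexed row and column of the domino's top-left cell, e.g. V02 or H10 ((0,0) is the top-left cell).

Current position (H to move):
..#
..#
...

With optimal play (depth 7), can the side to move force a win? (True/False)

[..#/..#/...] H move#1: H00:-1/###/..#/..., H10:+1/..#/###/...*, H20:-1/..#/..#/##., H21:-1/..#/..#/.##
[..#/###/...] end (terminal -1, V#2); searched ..#/..#/... to 7

H winning at [..#/..#/...]: True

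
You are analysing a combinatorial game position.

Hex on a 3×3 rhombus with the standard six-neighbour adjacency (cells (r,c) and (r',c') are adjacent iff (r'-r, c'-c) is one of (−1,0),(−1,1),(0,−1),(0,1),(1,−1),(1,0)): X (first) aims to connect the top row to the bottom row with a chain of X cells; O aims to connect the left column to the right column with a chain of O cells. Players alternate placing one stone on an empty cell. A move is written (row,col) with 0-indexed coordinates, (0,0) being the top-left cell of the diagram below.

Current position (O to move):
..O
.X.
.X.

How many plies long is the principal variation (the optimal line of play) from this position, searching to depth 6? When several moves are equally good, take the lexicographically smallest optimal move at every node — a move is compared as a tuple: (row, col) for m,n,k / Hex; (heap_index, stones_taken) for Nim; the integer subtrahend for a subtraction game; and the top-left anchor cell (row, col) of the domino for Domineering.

PV length from [..O/.X./.X.]: 3 plies

[..O/.X./.X.] O move#1: (0,0):-1/O.O/.X./.X., (0,1):+1/.OO/.X./.X.*, (1,0):-1/..O/OX./.X., (1,2):-1/..O/.XO/.X., (2,0):-1/..O/.X./OX., (2,2):-1/..O/.X./.XO
[.OO/.X./.X.] X move#2: (0,0):-1/XOO/.X./.X.*, (1,0):-1/.OO/XX./.X., (1,2):-1/.OO/.XX/.X., (2,0):-1/.OO/.X./XX., (2,2):-1/.OO/.X./.XX
[XOO/.X./.X.] O move#3: (1,0):+1/XOO/OX./.X.*, (1,2):-1/XOO/.XO/.X., (2,0):-1/XOO/.X./OX., (2,2):-1/XOO/.X./.XO
[XOO/OX./.X.] end (terminal -1, X#4); searched ..O/.X./.X. to 6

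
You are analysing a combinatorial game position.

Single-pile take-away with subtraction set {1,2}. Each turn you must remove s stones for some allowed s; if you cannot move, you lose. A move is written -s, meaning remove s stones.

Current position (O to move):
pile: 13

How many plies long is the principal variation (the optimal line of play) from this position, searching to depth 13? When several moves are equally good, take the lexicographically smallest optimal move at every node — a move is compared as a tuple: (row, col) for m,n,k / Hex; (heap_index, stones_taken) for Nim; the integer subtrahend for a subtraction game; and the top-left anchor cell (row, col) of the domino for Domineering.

PV length from [13]: 9 plies

ply 1, O at 13 | -1=+1→12*; -2=-1→11
ply 2, X at 12 | -1=-1→11*; -2=-1→10
ply 3, O at 11 | -1=-1→10; -2=+1→9*
ply 4, X at 9 | -1=-1→8*; -2=-1→7
ply 5, O at 8 | -1=-1→7; -2=+1→6*
ply 6, X at 6 | -1=-1→5*; -2=-1→4
ply 7, O at 5 | -1=-1→4; -2=+1→3*
ply 8, X at 3 | -1=-1→2*; -2=-1→1
ply 9, O at 2 | -1=-1→1; -2=+1→0*
ply 10: 0 is terminal -1 (X); from 13 depth 13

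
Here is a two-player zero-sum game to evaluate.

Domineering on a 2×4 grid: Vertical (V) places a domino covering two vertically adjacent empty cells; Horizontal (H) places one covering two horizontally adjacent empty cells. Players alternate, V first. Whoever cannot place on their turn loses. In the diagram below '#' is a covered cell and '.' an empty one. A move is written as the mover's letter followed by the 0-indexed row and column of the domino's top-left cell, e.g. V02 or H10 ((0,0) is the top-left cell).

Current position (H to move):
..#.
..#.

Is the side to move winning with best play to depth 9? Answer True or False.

H winning at [..#./..#.]: True

[..#./..#.] H move#1: H00:+1/###./..#.*, H10:+1/..#./###.
[###./..#.] V move#2: V03:-1/####/..##*
[####/..##] H move#3: H10:+1/####/####*
[####/####] end (terminal -1, V#4); searched ..#./..#. to 9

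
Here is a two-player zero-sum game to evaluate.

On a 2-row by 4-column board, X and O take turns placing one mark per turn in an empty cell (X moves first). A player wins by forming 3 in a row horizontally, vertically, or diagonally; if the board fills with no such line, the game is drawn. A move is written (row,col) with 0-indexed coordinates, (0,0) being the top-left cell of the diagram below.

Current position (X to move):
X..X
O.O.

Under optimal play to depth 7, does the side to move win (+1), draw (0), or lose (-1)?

ply 1, X at X..X/O.O. | (0,1)=-1→XX.X/O.O.; (0,2)=-1→X.XX/O.O.; (1,1)=+0→X..X/OXO.*; (1,3)=-1→X..X/O.OX
ply 2, O at X..X/OXO. | (0,1)=+0→XO.X/OXO.*; (0,2)=+0→X.OX/OXO.; (1,3)=+0→X..X/OXOO
ply 3, X at XO.X/OXO. | (0,2)=+0→XOXX/OXO.*; (1,3)=+0→XO.X/OXOX
ply 4, O at XOXX/OXO. | (1,3)=+0→XOXX/OXOO*
ply 5: XOXX/OXOO is terminal +0 (X); from X..X/O.O. depth 7

value(X..X/O.O., X) = 0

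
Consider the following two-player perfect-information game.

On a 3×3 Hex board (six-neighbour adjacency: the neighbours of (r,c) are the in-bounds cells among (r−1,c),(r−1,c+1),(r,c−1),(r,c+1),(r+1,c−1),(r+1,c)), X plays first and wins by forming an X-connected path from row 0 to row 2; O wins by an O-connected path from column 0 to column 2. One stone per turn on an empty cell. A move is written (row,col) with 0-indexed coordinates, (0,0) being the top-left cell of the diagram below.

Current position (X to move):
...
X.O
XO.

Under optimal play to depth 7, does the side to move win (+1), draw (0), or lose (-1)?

ply 1, X at .../X.O/XO. | (0,0)=+1→X../X.O/XO.*; (0,1)=+1→.X./X.O/XO.; (0,2)=+1→..X/X.O/XO.; (1,1)=+1→.../XXO/XO.; (2,2)=+1→.../X.O/XOX
ply 2: X../X.O/XO. is terminal -1 (O); from .../X.O/XO. depth 7

value(.../X.O/XO., X) = +1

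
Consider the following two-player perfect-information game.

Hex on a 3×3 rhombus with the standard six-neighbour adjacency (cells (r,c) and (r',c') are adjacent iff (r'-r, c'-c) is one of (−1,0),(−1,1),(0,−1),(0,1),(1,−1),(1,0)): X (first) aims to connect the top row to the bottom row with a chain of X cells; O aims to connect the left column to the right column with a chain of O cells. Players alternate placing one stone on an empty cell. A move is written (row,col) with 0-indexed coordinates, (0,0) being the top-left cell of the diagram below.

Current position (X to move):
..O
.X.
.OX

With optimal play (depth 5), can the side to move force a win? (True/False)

ply 1, X at ..O/.X./.OX | (0,0)=+1→X.O/.X./.OX*; (0,1)=+1→.XO/.X./.OX; (1,0)=+1→..O/XX./.OX; (1,2)=-1→..O/.XX/.OX; (2,0)=-1→..O/.X./XOX
ply 2, O at X.O/.X./.OX | (0,1)=-1→XOO/.X./.OX*; (1,0)=-1→X.O/OX./.OX; (1,2)=-1→X.O/.XO/.OX; (2,0)=-1→X.O/.X./OOX
ply 3, X at XOO/.X./.OX | (1,0)=+1→XOO/XX./.OX*; (1,2)=-1→XOO/.XX/.OX; (2,0)=-1→XOO/.X./XOX
ply 4, O at XOO/XX./.OX | (1,2)=-1→XOO/XXO/.OX*; (2,0)=-1→XOO/XX./OOX
ply 5, X at XOO/XXO/.OX | (2,0)=+1→XOO/XXO/XOX*
ply 6: XOO/XXO/XOX is terminal -1 (O); from ..O/.X./.OX depth 5

X winning at [..O/.X./.OX]: True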